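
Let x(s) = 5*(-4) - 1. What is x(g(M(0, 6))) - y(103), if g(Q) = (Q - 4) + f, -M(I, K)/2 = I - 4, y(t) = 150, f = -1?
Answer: -171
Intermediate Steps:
M(I, K) = 8 - 2*I (M(I, K) = -2*(I - 4) = -2*(-4 + I) = 8 - 2*I)
g(Q) = -5 + Q (g(Q) = (Q - 4) - 1 = (-4 + Q) - 1 = -5 + Q)
x(s) = -21 (x(s) = -20 - 1 = -21)
x(g(M(0, 6))) - y(103) = -21 - 1*150 = -21 - 150 = -171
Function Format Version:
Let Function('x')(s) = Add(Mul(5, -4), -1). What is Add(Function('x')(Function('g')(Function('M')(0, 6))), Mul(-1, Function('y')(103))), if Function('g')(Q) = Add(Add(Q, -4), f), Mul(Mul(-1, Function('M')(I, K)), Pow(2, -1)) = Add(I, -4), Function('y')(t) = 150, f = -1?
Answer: -171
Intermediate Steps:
Function('M')(I, K) = Add(8, Mul(-2, I)) (Function('M')(I, K) = Mul(-2, Add(I, -4)) = Mul(-2, Add(-4, I)) = Add(8, Mul(-2, I)))
Function('g')(Q) = Add(-5, Q) (Function('g')(Q) = Add(Add(Q, -4), -1) = Add(Add(-4, Q), -1) = Add(-5, Q))
Function('x')(s) = -21 (Function('x')(s) = Add(-20, -1) = -21)
Add(Function('x')(Function('g')(Function('M')(0, 6))), Mul(-1, Function('y')(103))) = Add(-21, Mul(-1, 150)) = Add(-21, -150) = -171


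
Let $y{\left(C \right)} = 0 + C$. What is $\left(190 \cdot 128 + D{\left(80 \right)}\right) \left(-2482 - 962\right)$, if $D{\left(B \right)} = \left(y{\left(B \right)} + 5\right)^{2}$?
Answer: $-108640980$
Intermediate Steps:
$y{\left(C \right)} = C$
$D{\left(B \right)} = \left(5 + B\right)^{2}$ ($D{\left(B \right)} = \left(B + 5\right)^{2} = \left(5 + B\right)^{2}$)
$\left(190 \cdot 128 + D{\left(80 \right)}\right) \left(-2482 - 962\right) = \left(190 \cdot 128 + \left(5 + 80\right)^{2}\right) \left(-2482 - 962\right) = \left(24320 + 85^{2}\right) \left(-3444\right) = \left(24320 + 7225\right) \left(-3444\right) = 31545 \left(-3444\right) = -108640980$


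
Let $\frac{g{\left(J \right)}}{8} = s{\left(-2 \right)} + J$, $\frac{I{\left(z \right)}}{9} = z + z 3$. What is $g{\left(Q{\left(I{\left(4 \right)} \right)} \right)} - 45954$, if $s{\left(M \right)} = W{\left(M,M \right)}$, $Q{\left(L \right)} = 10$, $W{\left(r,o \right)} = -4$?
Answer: $-45906$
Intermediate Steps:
$I{\left(z \right)} = 36 z$ ($I{\left(z \right)} = 9 \left(z + z 3\right) = 9 \left(z + 3 z\right) = 9 \cdot 4 z = 36 z$)
$s{\left(M \right)} = -4$
$g{\left(J \right)} = -32 + 8 J$ ($g{\left(J \right)} = 8 \left(-4 + J\right) = -32 + 8 J$)
$g{\left(Q{\left(I{\left(4 \right)} \right)} \right)} - 45954 = \left(-32 + 8 \cdot 10\right) - 45954 = \left(-32 + 80\right) - 45954 = 48 - 45954 = -45906$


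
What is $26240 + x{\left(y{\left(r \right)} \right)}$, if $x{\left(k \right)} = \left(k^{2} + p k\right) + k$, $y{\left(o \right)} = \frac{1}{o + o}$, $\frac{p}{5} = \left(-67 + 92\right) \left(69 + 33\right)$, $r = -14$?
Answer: $\frac{20215133}{784} \approx 25785.0$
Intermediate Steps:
$p = 12750$ ($p = 5 \left(-67 + 92\right) \left(69 + 33\right) = 5 \cdot 25 \cdot 102 = 5 \cdot 2550 = 12750$)
$y{\left(o \right)} = \frac{1}{2 o}$
$x{\left(k \right)} = k^{2} + 12751 k$ ($x{\left(k \right)} = \left(k^{2} + 12750 k\right) + k = k^{2} + 12751 k$)
$26240 + x{\left(y{\left(r \right)} \right)} = 26240 + \frac{1}{2 \left(-14\right)} \left(12751 + \frac{1}{2 \left(-14\right)}\right) = 26240 + \frac{1}{2} \left(- \frac{1}{14}\right) \left(12751 + \frac{1}{2} \left(- \frac{1}{14}\right)\right) = 26240 - \frac{12751 - \frac{1}{28}}{28} = 26240 - \frac{357027}{784} = \frac{20215133}{784}$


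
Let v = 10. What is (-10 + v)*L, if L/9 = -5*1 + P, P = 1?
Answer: 0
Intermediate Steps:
L = -36 (L = 9*(-5*1 + 1) = 9*(-5 + 1) = 9*(-4) = -36)
(-10 + v)*L = (-10 + 10)*(-36) = 0*(-36) = 0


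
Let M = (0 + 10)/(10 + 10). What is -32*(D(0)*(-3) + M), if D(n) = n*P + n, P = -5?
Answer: -16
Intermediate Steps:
D(n) = -4*n (D(n) = n*(-5) + n = -5*n + n = -4*n)
M = ½ (M = 10/20 = 10*(1/20) = ½ ≈ 0.50000)
-32*(D(0)*(-3) + M) = -32*(-4*0*(-3) + ½) = -32*(0*(-3) + ½) = -32*(0 + ½) = -32*½ = -16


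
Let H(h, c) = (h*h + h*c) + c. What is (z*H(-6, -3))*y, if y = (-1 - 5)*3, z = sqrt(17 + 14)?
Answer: -918*sqrt(31) ≈ -5111.2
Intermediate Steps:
H(h, c) = c + h**2 + c*h (H(h, c) = (h**2 + c*h) + c = c + h**2 + c*h)
z = sqrt(31) ≈ 5.5678
y = -18 (y = -6*3 = -18)
(z*H(-6, -3))*y = (sqrt(31)*(-3 + (-6)**2 - 3*(-6)))*(-18) = (sqrt(31)*(-3 + 36 + 18))*(-18) = (sqrt(31)*51)*(-18) = (51*sqrt(31))*(-18) = -918*sqrt(31)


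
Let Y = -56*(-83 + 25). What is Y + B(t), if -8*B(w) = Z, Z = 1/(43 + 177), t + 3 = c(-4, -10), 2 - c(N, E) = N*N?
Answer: 5716479/1760 ≈ 3248.0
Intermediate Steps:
c(N, E) = 2 - N**2 (c(N, E) = 2 - N*N = 2 - N**2)
t = -17 (t = -3 + (2 - 1*(-4)**2) = -3 + (2 - 1*16) = -3 + (2 - 16) = -3 - 14 = -17)
Z = 1/220 ≈ 0.0045455
B(w) = -1/1760 (B(w) = -1/8*1/220 = -1/1760)
Y = 3248 (Y = -56*(-58) = 3248)
Y + B(t) = 3248 - 1/1760 = 5716479/1760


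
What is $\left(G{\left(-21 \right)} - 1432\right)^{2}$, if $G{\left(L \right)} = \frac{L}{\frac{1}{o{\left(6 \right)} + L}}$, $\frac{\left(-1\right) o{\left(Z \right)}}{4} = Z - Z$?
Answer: $982081$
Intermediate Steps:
$o{\left(Z \right)} = 0$ ($o{\left(Z \right)} = - 4 \left(Z - Z\right) = \left(-4\right) 0 = 0$)
$G{\left(L \right)} = L^{2}$ ($G{\left(L \right)} = \frac{L}{\frac{1}{0 + L}} = \frac{L}{\frac{1}{L}} = L L = L^{2}$)
$\left(G{\left(-21 \right)} - 1432\right)^{2} = \left(\left(-21\right)^{2} - 1432\right)^{2} = \left(441 - 1432\right)^{2} = \left(-991\right)^{2} = 982081$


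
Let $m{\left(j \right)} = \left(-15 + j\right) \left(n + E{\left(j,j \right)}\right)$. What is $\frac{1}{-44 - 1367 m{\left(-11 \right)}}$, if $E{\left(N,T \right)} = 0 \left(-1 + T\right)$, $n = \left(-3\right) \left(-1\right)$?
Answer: $\frac{1}{106582} \approx 9.3824 \cdot 10^{-6}$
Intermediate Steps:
$n = 3$
$E{\left(N,T \right)} = 0$
$m{\left(j \right)} = -45 + 3 j$ ($m{\left(j \right)} = \left(-15 + j\right) \left(3 + 0\right) = \left(-15 + j\right) 3 = -45 + 3 j$)
$\frac{1}{-44 - 1367 m{\left(-11 \right)}} = \frac{1}{-44 - 1367 \left(-45 + 3 \left(-11\right)\right)} = \frac{1}{-44 - 1367 \left(-45 - 33\right)} = \frac{1}{-44 - -106626} = \frac{1}{-44 + 106626} = \frac{1}{106582}$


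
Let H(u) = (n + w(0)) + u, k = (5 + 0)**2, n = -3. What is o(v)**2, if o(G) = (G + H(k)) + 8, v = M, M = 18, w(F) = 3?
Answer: 2601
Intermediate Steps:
k = 25 (k = 5**2 = 25)
H(u) = u (H(u) = (-3 + 3) + u = 0 + u = u)
v = 18
o(G) = 33 + G (o(G) = (G + 25) + 8 = (25 + G) + 8 = 33 + G)
o(v)**2 = (33 + 18)**2 = 51**2 = 2601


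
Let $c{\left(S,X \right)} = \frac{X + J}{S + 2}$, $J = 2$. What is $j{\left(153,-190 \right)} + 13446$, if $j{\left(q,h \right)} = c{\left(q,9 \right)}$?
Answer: $\frac{2084141}{155} \approx 13446.0$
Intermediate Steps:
$c{\left(S,X \right)} = \frac{2 + X}{2 + S}$ ($c{\left(S,X \right)} = \frac{X + 2}{S + 2} = \frac{2 + X}{2 + S}$)
$j{\left(q,h \right)} = \frac{11}{2 + q}$ ($j{\left(q,h \right)} = \frac{2 + 9}{2 + q} = \frac{1}{2 + q} 11 = \frac{11}{2 + q}$)
$j{\left(153,-190 \right)} + 13446 = \frac{11}{2 + 153} + 13446 = \frac{11}{155} + 13446 = \frac{2084141}{155}$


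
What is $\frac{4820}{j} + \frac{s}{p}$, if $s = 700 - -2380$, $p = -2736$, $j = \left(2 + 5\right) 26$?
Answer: $\frac{789185}{31122} \approx 25.358$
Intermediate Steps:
$j = 182$ ($j = 7 \cdot 26 = 182$)
$s = 3080$ ($s = 700 + 2380 = 3080$)
$\frac{4820}{j} + \frac{s}{p} = \frac{4820}{182} + \frac{3080}{-2736} = 4820 \cdot \frac{1}{182} + 3080 \left(- \frac{1}{2736}\right) = \frac{2410}{91} - \frac{385}{342} = \frac{789185}{31122}$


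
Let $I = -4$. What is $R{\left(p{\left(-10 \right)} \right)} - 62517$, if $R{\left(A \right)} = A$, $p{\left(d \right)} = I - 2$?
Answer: $-62523$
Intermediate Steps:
$p{\left(d \right)} = -6$ ($p{\left(d \right)} = -4 - 2 = -6$)
$R{\left(p{\left(-10 \right)} \right)} - 62517 = -6 - 62517 = -62523$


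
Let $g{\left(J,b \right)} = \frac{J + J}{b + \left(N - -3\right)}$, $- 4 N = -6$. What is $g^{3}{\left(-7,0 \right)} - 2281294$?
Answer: $- \frac{1663085278}{729} \approx -2.2813 \cdot 10^{6}$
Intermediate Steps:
$N = \frac{3}{2}$ ($N = \left(- \frac{1}{4}\right) \left(-6\right) = \frac{3}{2} \approx 1.5$)
$g{\left(J,b \right)} = \frac{2 J}{\frac{9}{2} + b}$ ($g{\left(J,b \right)} = \frac{J + J}{b + \left(\frac{3}{2} - -3\right)} = \frac{2 J}{b + \left(\frac{3}{2} + 3\right)} = \frac{2 J}{b + \frac{9}{2}} = \frac{2 J}{\frac{9}{2} + b}$)
$g^{3}{\left(-7,0 \right)} - 2281294 = \left(4 \left(-7\right) \frac{1}{9 + 2 \cdot 0}\right)^{3} - 2281294 = \left(4 \left(-7\right) \frac{1}{9 + 0}\right)^{3} - 2281294 = \left(4 \left(-7\right) \frac{1}{9}\right)^{3} - 2281294 = \left(- \frac{28}{9}\right)^{3} - 2281294 = - \frac{21952}{729} - 2281294 = - \frac{1663085278}{729}$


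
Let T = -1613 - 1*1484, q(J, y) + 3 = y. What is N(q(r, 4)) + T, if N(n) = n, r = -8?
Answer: -3096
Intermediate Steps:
q(J, y) = -3 + y
T = -3097 (T = -1613 - 1484 = -3097)
N(q(r, 4)) + T = (-3 + 4) - 3097 = 1 - 3097 = -3096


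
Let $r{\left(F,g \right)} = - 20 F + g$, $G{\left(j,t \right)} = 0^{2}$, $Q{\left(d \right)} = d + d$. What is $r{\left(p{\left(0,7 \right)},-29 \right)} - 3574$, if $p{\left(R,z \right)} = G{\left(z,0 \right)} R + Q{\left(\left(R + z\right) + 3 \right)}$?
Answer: $-4003$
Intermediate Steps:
$Q{\left(d \right)} = 2 d$
$G{\left(j,t \right)} = 0$
$p{\left(R,z \right)} = 6 + 2 R + 2 z$ ($p{\left(R,z \right)} = 0 R + 2 \left(\left(R + z\right) + 3\right) = 0 + 2 \left(3 + R + z\right) = 0 + \left(6 + 2 R + 2 z\right) = 6 + 2 R + 2 z$)
$r{\left(F,g \right)} = g - 20 F$
$r{\left(p{\left(0,7 \right)},-29 \right)} - 3574 = \left(-29 - 20 \left(6 + 2 \cdot 0 + 2 \cdot 7\right)\right) - 3574 = \left(-29 - 20 \left(6 + 0 + 14\right)\right) - 3574 = \left(-29 - 400\right) - 3574 = -429 - 3574 = -4003$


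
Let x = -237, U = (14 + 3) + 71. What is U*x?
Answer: -20856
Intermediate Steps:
U = 88 (U = 17 + 71 = 88)
U*x = 88*(-237) = -20856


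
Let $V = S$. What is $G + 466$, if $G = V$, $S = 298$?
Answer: $764$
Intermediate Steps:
$V = 298$
$G = 298$
$G + 466 = 298 + 466 = 764$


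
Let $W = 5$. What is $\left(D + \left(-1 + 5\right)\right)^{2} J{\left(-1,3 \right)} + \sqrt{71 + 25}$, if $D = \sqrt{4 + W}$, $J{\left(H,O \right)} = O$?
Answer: $147 + 4 \sqrt{6} \approx 156.8$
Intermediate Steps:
$D = 3$ ($D = \sqrt{4 + 5} = \sqrt{9} = 3$)
$\left(D + \left(-1 + 5\right)\right)^{2} J{\left(-1,3 \right)} + \sqrt{71 + 25} = \left(3 + \left(-1 + 5\right)\right)^{2} \cdot 3 + \sqrt{71 + 25} = \left(3 + 4\right)^{2} \cdot 3 + \sqrt{96} = 7^{2} \cdot 3 + 4 \sqrt{6} = 49 \cdot 3 + 4 \sqrt{6} = 147 + 4 \sqrt{6}$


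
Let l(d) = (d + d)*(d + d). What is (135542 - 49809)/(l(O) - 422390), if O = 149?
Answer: -85733/333586 ≈ -0.25700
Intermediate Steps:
l(d) = 4*d² (l(d) = (2*d)*(2*d) = 4*d²)
(135542 - 49809)/(l(O) - 422390) = (135542 - 49809)/(4*149² - 422390) = 85733/(4*22201 - 422390) = 85733/(88804 - 422390) = 85733/(-333586) = 85733*(-1/333586) = -85733/333586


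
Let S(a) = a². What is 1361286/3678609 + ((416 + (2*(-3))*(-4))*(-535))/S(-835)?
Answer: 1109040970/34197575467 ≈ 0.032430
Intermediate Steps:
1361286/3678609 + ((416 + (2*(-3))*(-4))*(-535))/S(-835) = 1361286/3678609 + ((416 + (2*(-3))*(-4))*(-535))/((-835)²) = 1361286*(1/3678609) + ((416 - 6*(-4))*(-535))/697225 = 453762/1226203 + ((416 + 24)*(-535))*(1/697225) = 453762/1226203 + (440*(-535))*(1/697225) = 453762/1226203 - 235400*1/697225 = 453762/1226203 - 9416/27889 = 1109040970/34197575467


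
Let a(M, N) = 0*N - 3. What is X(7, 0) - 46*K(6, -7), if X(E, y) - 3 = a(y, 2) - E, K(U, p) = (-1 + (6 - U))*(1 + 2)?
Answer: 131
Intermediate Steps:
a(M, N) = -3 (a(M, N) = 0 - 3 = -3)
K(U, p) = 15 - 3*U (K(U, p) = (5 - U)*3 = 15 - 3*U)
X(E, y) = -E (X(E, y) = 3 + (-3 - E) = -E)
X(7, 0) - 46*K(6, -7) = -1*7 - 46*(15 - 3*6) = -7 - 46*(15 - 18) = -7 - 46*(-3) = -7 + 138 = 131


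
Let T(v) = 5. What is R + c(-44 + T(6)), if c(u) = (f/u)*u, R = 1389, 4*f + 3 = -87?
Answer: 2733/2 ≈ 1366.5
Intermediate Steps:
f = -45/2 (f = -¾ + (¼)*(-87) = -¾ - 87/4 = -45/2 ≈ -22.500)
c(u) = -45/2 (c(u) = (-45/(2*u))*u = -45/2)
R + c(-44 + T(6)) = 1389 - 45/2 = 2733/2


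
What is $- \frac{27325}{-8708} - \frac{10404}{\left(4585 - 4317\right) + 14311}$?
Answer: $\frac{307773143}{126953932} \approx 2.4243$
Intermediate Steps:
$- \frac{27325}{-8708} - \frac{10404}{\left(4585 - 4317\right) + 14311} = \left(-27325\right) \left(- \frac{1}{8708}\right) - \frac{10404}{268 + 14311} = \frac{27325}{8708} - \frac{10404}{14579} = \frac{307773143}{126953932}$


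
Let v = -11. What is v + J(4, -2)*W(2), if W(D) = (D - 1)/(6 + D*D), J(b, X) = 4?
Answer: -53/5 ≈ -10.600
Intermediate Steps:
W(D) = (-1 + D)/(6 + D²)
v + J(4, -2)*W(2) = -11 + 4*((-1 + 2)/(6 + 2²)) = -11 + 4*(1/(6 + 4)) = -11 + 4*(1/10) = -11 + 4*((⅒)*1) = -11 + 4*(⅒) = -11 + ⅖ = -53/5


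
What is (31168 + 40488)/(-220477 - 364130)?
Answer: -71656/584607 ≈ -0.12257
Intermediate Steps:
(31168 + 40488)/(-220477 - 364130) = 71656/(-584607) = 71656*(-1/584607) = -71656/584607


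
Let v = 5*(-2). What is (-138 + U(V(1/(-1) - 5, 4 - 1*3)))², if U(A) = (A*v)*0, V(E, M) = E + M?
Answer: 19044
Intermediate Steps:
v = -10
U(A) = 0 (U(A) = (A*(-10))*0 = -10*A*0 = 0)
(-138 + U(V(1/(-1) - 5, 4 - 1*3)))² = (-138 + 0)² = (-138)² = 19044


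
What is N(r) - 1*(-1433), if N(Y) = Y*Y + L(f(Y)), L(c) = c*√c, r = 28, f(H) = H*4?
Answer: 2217 + 448*√7 ≈ 3402.3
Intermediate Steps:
f(H) = 4*H
L(c) = c^(3/2)
N(Y) = Y² + 8*Y^(3/2) (N(Y) = Y*Y + (4*Y)^(3/2) = Y² + 8*Y^(3/2))
N(r) - 1*(-1433) = (28² + 8*28^(3/2)) - 1*(-1433) = (784 + 8*(56*√7)) + 1433 = (784 + 448*√7) + 1433 = 2217 + 448*√7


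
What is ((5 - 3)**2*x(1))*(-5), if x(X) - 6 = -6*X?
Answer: 0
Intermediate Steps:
x(X) = 6 - 6*X
((5 - 3)**2*x(1))*(-5) = ((5 - 3)**2*(6 - 6*1))*(-5) = (2**2*(6 - 6))*(-5) = (4*0)*(-5) = 0*(-5) = 0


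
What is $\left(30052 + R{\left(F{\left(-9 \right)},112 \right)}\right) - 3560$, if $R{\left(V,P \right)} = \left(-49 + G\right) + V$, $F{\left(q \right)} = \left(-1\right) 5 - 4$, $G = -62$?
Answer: $26372$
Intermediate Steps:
$F{\left(q \right)} = -9$ ($F{\left(q \right)} = -5 - 4 = -9$)
$R{\left(V,P \right)} = -111 + V$ ($R{\left(V,P \right)} = \left(-49 - 62\right) + V = -111 + V$)
$\left(30052 + R{\left(F{\left(-9 \right)},112 \right)}\right) - 3560 = \left(30052 - 120\right) - 3560 = 29932 - 3560 = 26372$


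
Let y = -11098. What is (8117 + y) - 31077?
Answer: -34058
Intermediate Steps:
(8117 + y) - 31077 = (8117 - 11098) - 31077 = -2981 - 31077 = -34058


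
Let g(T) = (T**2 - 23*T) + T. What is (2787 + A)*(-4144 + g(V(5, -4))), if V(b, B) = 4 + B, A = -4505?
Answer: 7119392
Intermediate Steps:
g(T) = T**2 - 22*T
(2787 + A)*(-4144 + g(V(5, -4))) = (2787 - 4505)*(-4144 + (4 - 4)*(-22 + (4 - 4))) = -1718*(-4144 + 0*(-22 + 0)) = -1718*(-4144 + 0*(-22)) = -1718*(-4144 + 0) = -1718*(-4144) = 7119392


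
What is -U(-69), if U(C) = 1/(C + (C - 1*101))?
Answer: 1/239 ≈ 0.0041841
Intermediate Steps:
U(C) = 1/(-101 + 2*C) (U(C) = 1/(C + (C - 101)) = 1/(C + (-101 + C)) = 1/(-101 + 2*C))
-U(-69) = -1/(-101 + 2*(-69)) = -1/(-101 - 138) = -1/(-239) = -1*(-1/239) = 1/239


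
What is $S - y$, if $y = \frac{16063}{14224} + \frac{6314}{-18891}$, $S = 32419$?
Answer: $\frac{8710952691899}{268705584} \approx 32418.0$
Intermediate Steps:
$y = \frac{213635797}{268705584}$ ($y = 16063 \cdot \frac{1}{14224} + 6314 \left(- \frac{1}{18891}\right) = \frac{16063}{14224} - \frac{6314}{18891} = \frac{213635797}{268705584} \approx 0.79506$)
$S - y = 32419 - \frac{213635797}{268705584} = \frac{8710952691899}{268705584}$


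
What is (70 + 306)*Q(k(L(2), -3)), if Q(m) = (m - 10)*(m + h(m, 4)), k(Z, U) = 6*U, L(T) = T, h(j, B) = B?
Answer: 147392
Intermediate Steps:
Q(m) = (-10 + m)*(4 + m) (Q(m) = (m - 10)*(m + 4) = (-10 + m)*(4 + m))
(70 + 306)*Q(k(L(2), -3)) = (70 + 306)*(-40 + (6*(-3))² - 36*(-3)) = 376*(-40 + (-18)² - 6*(-18)) = 376*(-40 + 324 + 108) = 376*392 = 147392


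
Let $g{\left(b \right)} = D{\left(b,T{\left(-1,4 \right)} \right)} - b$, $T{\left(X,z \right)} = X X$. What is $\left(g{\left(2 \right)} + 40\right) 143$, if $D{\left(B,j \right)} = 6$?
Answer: $6292$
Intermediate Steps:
$T{\left(X,z \right)} = X^{2}$
$g{\left(b \right)} = 6 - b$
$\left(g{\left(2 \right)} + 40\right) 143 = \left(\left(6 - 2\right) + 40\right) 143 = \left(4 + 40\right) 143 = 44 \cdot 143 = 6292$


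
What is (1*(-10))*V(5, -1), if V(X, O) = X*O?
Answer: 50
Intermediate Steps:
V(X, O) = O*X
(1*(-10))*V(5, -1) = (1*(-10))*(-1*5) = -10*(-5) = 50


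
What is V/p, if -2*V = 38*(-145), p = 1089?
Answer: 2755/1089 ≈ 2.5298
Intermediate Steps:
V = 2755 (V = -19*(-145) = -½*(-5510) = 2755)
V/p = 2755/1089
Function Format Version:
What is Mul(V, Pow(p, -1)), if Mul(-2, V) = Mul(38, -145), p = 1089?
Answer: Rational(2755, 1089) ≈ 2.5298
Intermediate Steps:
V = 2755 (V = Mul(Rational(-1, 2), Mul(38, -145)) = Mul(Rational(-1, 2), -5510) = 2755)
Mul(V, Pow(p, -1)) = Mul(2755, Pow(1089, -1)) = Mul(2755, Rational(1, 1089)) = Rational(2755, 1089)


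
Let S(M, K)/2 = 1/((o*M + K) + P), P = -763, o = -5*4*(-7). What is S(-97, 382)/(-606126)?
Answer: 1/4231062543 ≈ 2.3635e-10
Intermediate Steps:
o = 140 (o = -20*(-7) = 140)
S(M, K) = 2/(-763 + K + 140*M) (S(M, K) = 2/((140*M + K) - 763) = 2/((K + 140*M) - 763) = 2/(-763 + K + 140*M))
S(-97, 382)/(-606126) = (2/(-763 + 382 + 140*(-97)))/(-606126) = (2/(-763 + 382 - 13580))*(-1/606126) = (2/(-13961))*(-1/606126) = (2*(-1/13961))*(-1/606126) = -2/13961*(-1/606126) = 1/4231062543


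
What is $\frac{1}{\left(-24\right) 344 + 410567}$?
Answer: $\frac{1}{402311} \approx 2.4856 \cdot 10^{-6}$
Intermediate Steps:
$\frac{1}{\left(-24\right) 344 + 410567} = \frac{1}{-8256 + 410567} = \frac{1}{402311}$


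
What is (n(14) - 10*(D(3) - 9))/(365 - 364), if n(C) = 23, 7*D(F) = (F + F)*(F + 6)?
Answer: 251/7 ≈ 35.857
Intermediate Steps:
D(F) = 2*F*(6 + F)/7 (D(F) = ((F + F)*(F + 6))/7 = ((2*F)*(6 + F))/7 = (2*F*(6 + F))/7 = 2*F*(6 + F)/7)
(n(14) - 10*(D(3) - 9))/(365 - 364) = (23 - 10*((2/7)*3*(6 + 3) - 9))/(365 - 364) = (23 - 10*((2/7)*3*9 - 9))/1 = (23 - 10*(54/7 - 9))*1 = (23 - 10*(-9/7))*1 = (23 + 90/7)*1 = (251/7)*1 = 251/7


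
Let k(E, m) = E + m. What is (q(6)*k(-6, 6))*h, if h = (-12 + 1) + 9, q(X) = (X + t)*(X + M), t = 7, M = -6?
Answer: 0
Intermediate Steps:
q(X) = (-6 + X)*(7 + X) (q(X) = (X + 7)*(X - 6) = (7 + X)*(-6 + X) = (-6 + X)*(7 + X))
h = -2 (h = -11 + 9 = -2)
(q(6)*k(-6, 6))*h = ((-42 + 6 + 6²)*(-6 + 6))*(-2) = ((-42 + 6 + 36)*0)*(-2) = (0*0)*(-2) = 0*(-2) = 0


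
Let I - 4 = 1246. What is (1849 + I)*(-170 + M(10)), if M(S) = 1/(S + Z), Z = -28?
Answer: -3162013/6 ≈ -5.2700e+5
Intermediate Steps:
I = 1250 (I = 4 + 1246 = 1250)
M(S) = 1/(-28 + S) (M(S) = 1/(S - 28) = 1/(-28 + S))
(1849 + I)*(-170 + M(10)) = (1849 + 1250)*(-170 + 1/(-28 + 10)) = 3099*(-170 + 1/(-18)) = 3099*(-170 - 1/18) = 3099*(-3061/18) = -3162013/6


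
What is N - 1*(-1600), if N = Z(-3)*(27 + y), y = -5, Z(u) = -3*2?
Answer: 1468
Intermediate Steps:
Z(u) = -6
N = -132 (N = -6*(27 - 5) = -6*22 = -132)
N - 1*(-1600) = -132 - 1*(-1600) = -132 + 1600 = 1468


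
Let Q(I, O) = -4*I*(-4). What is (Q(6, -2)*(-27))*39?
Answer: -101088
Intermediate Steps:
Q(I, O) = 16*I
(Q(6, -2)*(-27))*39 = ((16*6)*(-27))*39 = (96*(-27))*39 = -2592*39 = -101088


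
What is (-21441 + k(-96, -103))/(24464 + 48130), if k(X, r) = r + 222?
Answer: -10661/36297 ≈ -0.29372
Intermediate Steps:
k(X, r) = 222 + r
(-21441 + k(-96, -103))/(24464 + 48130) = (-21441 + (222 - 103))/(24464 + 48130) = (-21441 + 119)/72594 = -21322*1/72594 = -10661/36297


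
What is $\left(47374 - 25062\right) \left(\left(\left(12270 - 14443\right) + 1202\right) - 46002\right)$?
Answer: $-1048061576$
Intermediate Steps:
$\left(47374 - 25062\right) \left(\left(\left(12270 - 14443\right) + 1202\right) - 46002\right) = 22312 \left(\left(-2173 + 1202\right) - 46002\right) = 22312 \left(-971 - 46002\right) = 22312 \left(-46973\right) = -1048061576$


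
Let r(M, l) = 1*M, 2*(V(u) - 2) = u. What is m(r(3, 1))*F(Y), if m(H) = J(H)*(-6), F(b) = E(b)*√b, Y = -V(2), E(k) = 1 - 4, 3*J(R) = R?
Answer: 18*I*√3 ≈ 31.177*I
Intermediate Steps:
V(u) = 2 + u/2
J(R) = R/3
E(k) = -3
r(M, l) = M
Y = -3 (Y = -(2 + (½)*2) = -(2 + 1) = -1*3 = -3)
F(b) = -3*√b
m(H) = -2*H (m(H) = (H/3)*(-6) = -2*H)
m(r(3, 1))*F(Y) = (-2*3)*(-3*I*√3) = -(-18)*I*√3 = 18*I*√3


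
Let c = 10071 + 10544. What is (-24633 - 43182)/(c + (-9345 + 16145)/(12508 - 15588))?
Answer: -1044351/317437 ≈ -3.2899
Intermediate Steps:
c = 20615
(-24633 - 43182)/(c + (-9345 + 16145)/(12508 - 15588)) = (-24633 - 43182)/(20615 + (-9345 + 16145)/(12508 - 15588)) = -67815/(20615 + 6800/(-3080)) = -67815/(20615 + 6800*(-1/3080)) = -67815/(20615 - 170/77) = -67815/1587185/77 = -67815*77/1587185 = -1044351/317437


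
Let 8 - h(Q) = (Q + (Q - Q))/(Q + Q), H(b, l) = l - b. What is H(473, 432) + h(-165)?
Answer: -67/2 ≈ -33.500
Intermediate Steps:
h(Q) = 15/2 (h(Q) = 8 - (Q + (Q - Q))/(Q + Q) = 8 - (Q + 0)/(2*Q) = 8 - Q*1/(2*Q) = 8 - 1*½ = 8 - ½ = 15/2)
H(473, 432) + h(-165) = (432 - 1*473) + 15/2 = (432 - 473) + 15/2 = -41 + 15/2 = -67/2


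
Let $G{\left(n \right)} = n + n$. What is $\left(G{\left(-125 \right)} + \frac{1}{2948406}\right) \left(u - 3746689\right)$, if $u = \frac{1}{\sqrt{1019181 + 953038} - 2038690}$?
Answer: $\frac{11478288040932541376494349801}{12254327014068403686} + \frac{737101499 \sqrt{1972219}}{12254327014068403686} \approx 9.3667 \cdot 10^{8}$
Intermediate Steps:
$G{\left(n \right)} = 2 n$
$u = \frac{1}{-2038690 + \sqrt{1972219}}$ ($u = \frac{1}{\sqrt{1972219} - 2038690} = \frac{1}{-2038690 + \sqrt{1972219}} \approx -4.9085 \cdot 10^{-7}$)
$\left(G{\left(-125 \right)} + \frac{1}{2948406}\right) \left(u - 3746689\right) = \left(2 \left(-125\right) + \frac{1}{2948406}\right) \left(\left(- \frac{2038690}{4156254943881} - \frac{\sqrt{1972219}}{4156254943881}\right) - 3746689\right) = \left(-250 + \frac{1}{2948406}\right) \left(- \frac{15572194679436598699}{4156254943881} - \frac{\sqrt{1972219}}{4156254943881}\right) = - \frac{737101499 \left(- \frac{15572194679436598699}{4156254943881} - \frac{\sqrt{1972219}}{4156254943881}\right)}{2948406} = \frac{11478288040932541376494349801}{12254327014068403686} + \frac{737101499 \sqrt{1972219}}{12254327014068403686}$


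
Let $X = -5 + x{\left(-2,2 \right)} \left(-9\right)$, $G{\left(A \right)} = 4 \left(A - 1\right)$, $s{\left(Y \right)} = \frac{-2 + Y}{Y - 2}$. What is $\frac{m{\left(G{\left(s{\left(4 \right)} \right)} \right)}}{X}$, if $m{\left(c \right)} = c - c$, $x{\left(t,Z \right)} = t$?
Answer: $0$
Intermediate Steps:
$s{\left(Y \right)} = 1$ ($s{\left(Y \right)} = \frac{-2 + Y}{-2 + Y} = 1$)
$G{\left(A \right)} = -4 + 4 A$ ($G{\left(A \right)} = 4 \left(-1 + A\right) = -4 + 4 A$)
$m{\left(c \right)} = 0$
$X = 13$ ($X = -5 - -18 = -5 + 18 = 13$)
$\frac{m{\left(G{\left(s{\left(4 \right)} \right)} \right)}}{X} = \frac{0}{13} = 0 \cdot \frac{1}{13} = 0$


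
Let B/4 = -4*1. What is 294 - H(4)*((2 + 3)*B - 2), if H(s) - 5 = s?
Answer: 1032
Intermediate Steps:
H(s) = 5 + s
B = -16 (B = 4*(-4*1) = 4*(-4) = -16)
294 - H(4)*((2 + 3)*B - 2) = 294 - (5 + 4)*((2 + 3)*(-16) - 2) = 294 - 9*(5*(-16) - 2) = 294 - 9*(-80 - 2) = 294 - 9*(-82) = 294 - 1*(-738) = 294 + 738 = 1032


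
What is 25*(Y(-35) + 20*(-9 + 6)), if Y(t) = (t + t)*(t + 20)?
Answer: 24750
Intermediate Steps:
Y(t) = 2*t*(20 + t) (Y(t) = (2*t)*(20 + t) = 2*t*(20 + t))
25*(Y(-35) + 20*(-9 + 6)) = 25*(2*(-35)*(20 - 35) + 20*(-9 + 6)) = 25*(2*(-35)*(-15) + 20*(-3)) = 25*(1050 - 60) = 25*990 = 24750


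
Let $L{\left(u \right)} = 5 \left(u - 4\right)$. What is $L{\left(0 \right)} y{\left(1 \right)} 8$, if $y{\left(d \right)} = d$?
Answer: $-160$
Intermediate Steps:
$L{\left(u \right)} = -20 + 5 u$ ($L{\left(u \right)} = 5 \left(-4 + u\right) = -20 + 5 u$)
$L{\left(0 \right)} y{\left(1 \right)} 8 = \left(-20 + 5 \cdot 0\right) 1 \cdot 8 = \left(-20 + 0\right) 1 \cdot 8 = \left(-20\right) 1 \cdot 8 = \left(-20\right) 8 = -160$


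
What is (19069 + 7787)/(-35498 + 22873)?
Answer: -26856/12625 ≈ -2.1272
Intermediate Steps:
(19069 + 7787)/(-35498 + 22873) = 26856/(-12625) = 26856*(-1/12625) = -26856/12625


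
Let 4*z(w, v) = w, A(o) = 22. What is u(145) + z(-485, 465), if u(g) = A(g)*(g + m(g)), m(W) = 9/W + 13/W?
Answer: 1781811/580 ≈ 3072.1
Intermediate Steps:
m(W) = 22/W
z(w, v) = w/4
u(g) = 22*g + 484/g (u(g) = 22*(g + 22/g) = 22*g + 484/g)
u(145) + z(-485, 465) = (22*145 + 484/145) + (¼)*(-485) = (3190 + 484*(1/145)) - 485/4 = (3190 + 484/145) - 485/4 = 463034/145 - 485/4 = 1781811/580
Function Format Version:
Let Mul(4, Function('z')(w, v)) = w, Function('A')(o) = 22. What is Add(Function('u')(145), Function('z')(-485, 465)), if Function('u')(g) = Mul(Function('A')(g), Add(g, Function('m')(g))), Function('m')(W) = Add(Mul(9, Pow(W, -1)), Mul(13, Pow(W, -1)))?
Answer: Rational(1781811, 580) ≈ 3072.1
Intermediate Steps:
Function('m')(W) = Mul(22, Pow(W, -1))
Function('z')(w, v) = Mul(Rational(1, 4), w)
Function('u')(g) = Add(Mul(22, g), Mul(484, Pow(g, -1))) (Function('u')(g) = Mul(22, Add(g, Mul(22, Pow(g, -1)))) = Add(Mul(22, g), Mul(484, Pow(g, -1))))
Add(Function('u')(145), Function('z')(-485, 465)) = Add(Add(Mul(22, 145), Mul(484, Pow(145, -1))), Mul(Rational(1, 4), -485)) = Add(Add(3190, Mul(484, Rational(1, 145))), Rational(-485, 4)) = Add(Add(3190, Rational(484, 145)), Rational(-485, 4)) = Add(Rational(463034, 145), Rational(-485, 4)) = Rational(1781811, 580)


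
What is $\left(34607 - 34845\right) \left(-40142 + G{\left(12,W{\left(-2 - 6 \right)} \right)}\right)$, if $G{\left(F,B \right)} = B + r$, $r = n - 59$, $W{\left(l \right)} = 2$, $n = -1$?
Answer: $9567600$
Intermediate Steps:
$r = -60$ ($r = -1 - 59 = -60$)
$G{\left(F,B \right)} = -60 + B$ ($G{\left(F,B \right)} = B - 60 = -60 + B$)
$\left(34607 - 34845\right) \left(-40142 + G{\left(12,W{\left(-2 - 6 \right)} \right)}\right) = \left(34607 - 34845\right) \left(-40142 + \left(-60 + 2\right)\right) = - 238 \left(-40142 - 58\right) = \left(-238\right) \left(-40200\right) = 9567600$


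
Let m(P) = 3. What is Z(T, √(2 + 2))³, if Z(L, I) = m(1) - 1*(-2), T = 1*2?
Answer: 125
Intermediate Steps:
T = 2
Z(L, I) = 5 (Z(L, I) = 3 - 1*(-2) = 3 + 2 = 5)
Z(T, √(2 + 2))³ = 5³ = 125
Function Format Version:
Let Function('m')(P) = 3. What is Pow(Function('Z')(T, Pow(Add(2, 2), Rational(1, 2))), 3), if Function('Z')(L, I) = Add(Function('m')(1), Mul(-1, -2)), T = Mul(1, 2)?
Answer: 125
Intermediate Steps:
T = 2
Function('Z')(L, I) = 5 (Function('Z')(L, I) = Add(3, Mul(-1, -2)) = Add(3, 2) = 5)
Pow(Function('Z')(T, Pow(Add(2, 2), Rational(1, 2))), 3) = Pow(5, 3) = 125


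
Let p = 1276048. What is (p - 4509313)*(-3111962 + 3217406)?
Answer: -340928394660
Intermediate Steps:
(p - 4509313)*(-3111962 + 3217406) = (1276048 - 4509313)*(-3111962 + 3217406) = -3233265*105444 = -340928394660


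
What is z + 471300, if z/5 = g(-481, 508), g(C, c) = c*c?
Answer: 1761620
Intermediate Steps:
g(C, c) = c**2
z = 1290320 (z = 5*508**2 = 5*258064 = 1290320)
z + 471300 = 1290320 + 471300 = 1761620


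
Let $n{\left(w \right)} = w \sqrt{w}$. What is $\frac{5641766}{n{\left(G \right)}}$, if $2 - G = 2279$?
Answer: $\frac{5641766 i \sqrt{253}}{1728243} \approx 51.924 i$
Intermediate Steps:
$G = -2277$ ($G = 2 - 2279 = -2277$)
$n{\left(w \right)} = w^{\frac{3}{2}}$
$\frac{5641766}{n{\left(G \right)}} = \frac{5641766}{\left(-2277\right)^{\frac{3}{2}}} = \frac{5641766}{\left(-6831\right) i \sqrt{253}} = 5641766 \frac{i \sqrt{253}}{1728243} = \frac{5641766 i \sqrt{253}}{1728243}$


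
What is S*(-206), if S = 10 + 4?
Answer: -2884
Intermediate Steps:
S = 14
S*(-206) = 14*(-206) = -2884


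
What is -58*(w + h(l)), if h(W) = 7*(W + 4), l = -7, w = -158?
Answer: 10382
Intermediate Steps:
h(W) = 28 + 7*W (h(W) = 7*(4 + W) = 28 + 7*W)
-58*(w + h(l)) = -58*(-158 + (28 + 7*(-7))) = -58*(-158 + (28 - 49)) = -58*(-158 - 21) = -58*(-179) = 10382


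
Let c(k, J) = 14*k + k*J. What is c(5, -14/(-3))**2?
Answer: 78400/9 ≈ 8711.1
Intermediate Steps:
c(k, J) = 14*k + J*k
c(5, -14/(-3))**2 = (5*(14 - 14/(-3)))**2 = (5*(14 - 14*(-1/3)))**2 = (5*(14 + 14/3))**2 = (5*(56/3))**2 = (280/3)**2 = 78400/9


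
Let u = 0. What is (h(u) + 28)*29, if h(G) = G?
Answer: 812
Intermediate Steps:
(h(u) + 28)*29 = (0 + 28)*29 = 28*29 = 812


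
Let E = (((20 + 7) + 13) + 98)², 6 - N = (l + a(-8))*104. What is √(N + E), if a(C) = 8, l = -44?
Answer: √22794 ≈ 150.98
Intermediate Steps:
N = 3750 (N = 6 - (-44 + 8)*104 = 6 - (-36)*104 = 6 - 1*(-3744) = 6 + 3744 = 3750)
E = 19044 (E = ((27 + 13) + 98)² = (40 + 98)² = 138² = 19044)
√(N + E) = √(3750 + 19044) = √22794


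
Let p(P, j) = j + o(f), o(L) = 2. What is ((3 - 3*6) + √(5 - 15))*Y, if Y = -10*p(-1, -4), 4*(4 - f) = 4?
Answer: -300 + 20*I*√10 ≈ -300.0 + 63.246*I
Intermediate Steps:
f = 3 (f = 4 - ¼*4 = 4 - 1 = 3)
p(P, j) = 2 + j (p(P, j) = j + 2 = 2 + j)
Y = 20 (Y = -10*(2 - 4) = -10*(-2) = 20)
((3 - 3*6) + √(5 - 15))*Y = ((3 - 3*6) + √(5 - 15))*20 = ((3 - 18) + √(-10))*20 = (-15 + I*√10)*20 = -300 + 20*I*√10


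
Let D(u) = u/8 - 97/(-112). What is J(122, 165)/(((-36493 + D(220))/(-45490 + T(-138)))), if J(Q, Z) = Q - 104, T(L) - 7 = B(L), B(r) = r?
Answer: 91971936/4084039 ≈ 22.520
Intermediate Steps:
T(L) = 7 + L
D(u) = 97/112 + u/8 (D(u) = u*(⅛) - 97*(-1/112) = u/8 + 97/112 = 97/112 + u/8)
J(Q, Z) = -104 + Q
J(122, 165)/(((-36493 + D(220))/(-45490 + T(-138)))) = (-104 + 122)/(((-36493 + (97/112 + (⅛)*220))/(-45490 + (7 - 138)))) = 18/(((-36493 + (97/112 + 55/2))/(-45490 - 131))) = 18/(((-36493 + 3177/112)/(-45621))) = 18/((-4084039/112*(-1/45621))) = 18/(4084039/5109552) = 18*(5109552/4084039) = 91971936/4084039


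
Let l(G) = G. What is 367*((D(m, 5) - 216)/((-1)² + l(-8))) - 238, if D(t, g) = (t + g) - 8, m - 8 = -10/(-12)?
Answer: 452791/42 ≈ 10781.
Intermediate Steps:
m = 53/6 (m = 8 - 10/(-12) = 8 - 10*(-1/12) = 8 + ⅚ = 53/6 ≈ 8.8333)
D(t, g) = -8 + g + t (D(t, g) = (g + t) - 8 = -8 + g + t)
367*((D(m, 5) - 216)/((-1)² + l(-8))) - 238 = 367*(((-8 + 5 + 53/6) - 216)/((-1)² - 8)) - 238 = 367*((35/6 - 216)/(1 - 8)) - 238 = 367*(-1261/6/(-7)) - 238 = 367*(-1261/6*(-⅐)) - 238 = 367*(1261/42) - 238 = 462787/42 - 238 = 452791/42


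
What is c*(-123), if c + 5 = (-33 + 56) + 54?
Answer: -8856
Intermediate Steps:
c = 72 (c = -5 + ((-33 + 56) + 54) = -5 + (23 + 54) = -5 + 77 = 72)
c*(-123) = 72*(-123) = -8856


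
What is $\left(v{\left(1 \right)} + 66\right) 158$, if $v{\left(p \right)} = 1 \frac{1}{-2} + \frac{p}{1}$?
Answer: $10507$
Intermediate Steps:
$v{\left(p \right)} = - \frac{1}{2} + p$ ($v{\left(p \right)} = 1 \left(- \frac{1}{2}\right) + p 1 = - \frac{1}{2} + p$)
$\left(v{\left(1 \right)} + 66\right) 158 = \left(\left(- \frac{1}{2} + 1\right) + 66\right) 158 = \left(\frac{1}{2} + 66\right) 158 = \frac{133}{2} \cdot 158 = 10507$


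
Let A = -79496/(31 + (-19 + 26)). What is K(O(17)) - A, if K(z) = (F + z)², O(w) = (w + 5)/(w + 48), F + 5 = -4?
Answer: 9155669/4225 ≈ 2167.0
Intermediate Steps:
F = -9 (F = -5 - 4 = -9)
O(w) = (5 + w)/(48 + w)
K(z) = (-9 + z)²
A = -2092 (A = -79496/(31 + 7) = -79496/38 = (1/38)*(-79496) = -2092)
K(O(17)) - A = (-9 + (5 + 17)/(48 + 17))² - 1*(-2092) = (-9 + 22/65)² + 2092 = (-563/65)² + 2092 = 316969/4225 + 2092 = 9155669/4225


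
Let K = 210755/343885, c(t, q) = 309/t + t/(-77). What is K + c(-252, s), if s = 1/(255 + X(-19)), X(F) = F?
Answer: 169004831/63549948 ≈ 2.6594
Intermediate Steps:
s = 1/236 (s = 1/(255 - 19) = 1/236 ≈ 0.0042373)
c(t, q) = 309/t - t/77 (c(t, q) = 309/t + t*(-1/77) = 309/t - t/77)
K = 42151/68777 (K = 210755*(1/343885) = 42151/68777 ≈ 0.61286)
K + c(-252, s) = 42151/68777 + (309/(-252) - 1/77*(-252)) = 42151/68777 + (309*(-1/252) + 36/11) = 42151/68777 + (-103/84 + 36/11) = 42151/68777 + 1891/924 = 169004831/63549948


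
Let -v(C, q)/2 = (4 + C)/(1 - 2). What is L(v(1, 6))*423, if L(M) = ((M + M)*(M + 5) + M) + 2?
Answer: 131976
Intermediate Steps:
v(C, q) = 8 + 2*C (v(C, q) = -2*(4 + C)/(1 - 2) = -2*(4 + C)/(-1) = -2*(4 + C)*(-1) = -2*(-4 - C) = 8 + 2*C)
L(M) = 2 + M + 2*M*(5 + M) (L(M) = ((2*M)*(5 + M) + M) + 2 = (2*M*(5 + M) + M) + 2 = (M + 2*M*(5 + M)) + 2 = 2 + M + 2*M*(5 + M))
L(v(1, 6))*423 = (2 + 2*(8 + 2*1)² + 11*(8 + 2*1))*423 = (2 + 2*(8 + 2)² + 11*(8 + 2))*423 = (2 + 2*10² + 11*10)*423 = (2 + 2*100 + 110)*423 = (2 + 200 + 110)*423 = 312*423 = 131976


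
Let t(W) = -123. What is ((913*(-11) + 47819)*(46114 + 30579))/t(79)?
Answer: -965718256/41 ≈ -2.3554e+7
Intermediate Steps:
((913*(-11) + 47819)*(46114 + 30579))/t(79) = ((913*(-11) + 47819)*(46114 + 30579))/(-123) = ((-10043 + 47819)*76693)*(-1/123) = (37776*76693)*(-1/123) = 2897154768*(-1/123) = -965718256/41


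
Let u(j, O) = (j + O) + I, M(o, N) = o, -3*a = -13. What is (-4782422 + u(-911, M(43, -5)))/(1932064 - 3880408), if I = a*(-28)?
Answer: 7175117/2922516 ≈ 2.4551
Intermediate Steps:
a = 13/3 (a = -1/3*(-13) = 13/3 ≈ 4.3333)
I = -364/3 (I = (13/3)*(-28) = -364/3 ≈ -121.33)
u(j, O) = -364/3 + O + j (u(j, O) = (j + O) - 364/3 = (O + j) - 364/3 = -364/3 + O + j)
(-4782422 + u(-911, M(43, -5)))/(1932064 - 3880408) = (-4782422 + (-364/3 + 43 - 911))/(1932064 - 3880408) = (-4782422 - 2968/3)/(-1948344) = -14350234/3*(-1/1948344) = 7175117/2922516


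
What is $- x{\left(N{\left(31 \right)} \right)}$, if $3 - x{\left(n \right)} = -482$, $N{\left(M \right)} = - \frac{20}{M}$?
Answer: $-485$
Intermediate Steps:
$x{\left(n \right)} = 485$ ($x{\left(n \right)} = 3 - -482 = 3 + 482 = 485$)
$- x{\left(N{\left(31 \right)} \right)} = \left(-1\right) 485 = -485$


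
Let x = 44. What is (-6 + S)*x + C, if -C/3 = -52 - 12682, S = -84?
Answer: 34242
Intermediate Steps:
C = 38202 (C = -3*(-52 - 12682) = -3*(-12734) = 38202)
(-6 + S)*x + C = (-6 - 84)*44 + 38202 = -90*44 + 38202 = -3960 + 38202 = 34242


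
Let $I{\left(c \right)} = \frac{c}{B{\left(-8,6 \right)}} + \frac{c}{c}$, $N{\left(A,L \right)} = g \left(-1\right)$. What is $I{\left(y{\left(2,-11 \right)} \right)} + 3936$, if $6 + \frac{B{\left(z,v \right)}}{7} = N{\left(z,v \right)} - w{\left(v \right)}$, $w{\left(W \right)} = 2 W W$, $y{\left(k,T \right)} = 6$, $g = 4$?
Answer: $\frac{1129916}{287} \approx 3937.0$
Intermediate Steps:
$w{\left(W \right)} = 2 W^{2}$
$N{\left(A,L \right)} = -4$ ($N{\left(A,L \right)} = 4 \left(-1\right) = -4$)
$B{\left(z,v \right)} = -70 - 14 v^{2}$ ($B{\left(z,v \right)} = -42 + 7 \left(-4 - 2 v^{2}\right) = -42 - \left(28 + 14 v^{2}\right) = -70 - 14 v^{2}$)
$I{\left(c \right)} = 1 - \frac{c}{574}$ ($I{\left(c \right)} = \frac{c}{-70 - 14 \cdot 6^{2}} + \frac{c}{c} = \frac{c}{-70 - 504} + 1 = \frac{c}{-574} + 1 = c \left(- \frac{1}{574}\right) + 1 = - \frac{c}{574} + 1 = 1 - \frac{c}{574}$)
$I{\left(y{\left(2,-11 \right)} \right)} + 3936 = \left(1 - \frac{3}{287}\right) + 3936 = \frac{284}{287} + 3936 = \frac{1129916}{287}$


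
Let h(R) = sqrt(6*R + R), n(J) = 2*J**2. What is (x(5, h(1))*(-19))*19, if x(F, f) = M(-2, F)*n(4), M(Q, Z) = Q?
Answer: 23104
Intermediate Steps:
h(R) = sqrt(7)*sqrt(R) (h(R) = sqrt(7*R) = sqrt(7)*sqrt(R))
x(F, f) = -64 (x(F, f) = -4*4**2 = -4*16 = -2*32 = -64)
(x(5, h(1))*(-19))*19 = -64*(-19)*19 = 1216*19 = 23104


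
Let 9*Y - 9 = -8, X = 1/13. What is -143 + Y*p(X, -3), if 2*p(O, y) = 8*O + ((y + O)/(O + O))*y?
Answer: -32713/234 ≈ -139.80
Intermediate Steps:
X = 1/13 ≈ 0.076923
Y = 1/9 (Y = 1 + (1/9)*(-8) = 1 - 8/9 = 1/9 ≈ 0.11111)
p(O, y) = 4*O + y*(O + y)/(4*O) (p(O, y) = (8*O + ((y + O)/(O + O))*y)/2 = (8*O + ((O + y)/((2*O)))*y)/2 = (8*O + ((O + y)*(1/(2*O)))*y)/2 = (8*O + ((O + y)/(2*O))*y)/2 = (8*O + y*(O + y)/(2*O))/2 = 4*O + y*(O + y)/(4*O))
-143 + Y*p(X, -3) = -143 + (((-3)**2 + (-3 + 16*(1/13))/13)/(4*(1/13)))/9 = -143 + ((1/4)*13*(9 + (-3 + 16/13)/13))/9 = -143 + ((1/4)*13*(9 + (1/13)*(-23/13)))/9 = -143 + ((1/4)*13*(9 - 23/169))/9 = -143 + ((1/4)*13*(1498/169))/9 = -143 + (1/9)*(749/26) = -143 + 749/234 = -32713/234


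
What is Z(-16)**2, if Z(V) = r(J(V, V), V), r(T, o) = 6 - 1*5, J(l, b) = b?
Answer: 1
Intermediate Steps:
r(T, o) = 1 (r(T, o) = 6 - 5 = 1)
Z(V) = 1
Z(-16)**2 = 1**2 = 1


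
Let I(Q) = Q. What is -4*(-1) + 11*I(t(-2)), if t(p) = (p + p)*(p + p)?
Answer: 180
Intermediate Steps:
t(p) = 4*p² (t(p) = (2*p)*(2*p) = 4*p²)
-4*(-1) + 11*I(t(-2)) = -4*(-1) + 11*(4*(-2)²) = 4 + 11*(4*4) = 4 + 11*16 = 4 + 176 = 180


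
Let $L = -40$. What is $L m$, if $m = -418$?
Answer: $16720$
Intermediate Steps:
$L m = \left(-40\right) \left(-418\right) = 16720$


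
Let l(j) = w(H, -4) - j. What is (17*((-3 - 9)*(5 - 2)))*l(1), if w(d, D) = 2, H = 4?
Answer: -612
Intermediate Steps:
l(j) = 2 - j
(17*((-3 - 9)*(5 - 2)))*l(1) = (17*((-3 - 9)*(5 - 2)))*(2 - 1*1) = (17*(-12*3))*(2 - 1) = (17*(-36))*1 = -612*1 = -612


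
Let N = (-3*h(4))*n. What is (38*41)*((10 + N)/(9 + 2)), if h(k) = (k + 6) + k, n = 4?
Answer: -246164/11 ≈ -22379.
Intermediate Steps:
h(k) = 6 + 2*k (h(k) = (6 + k) + k = 6 + 2*k)
N = -168 (N = -3*(6 + 2*4)*4 = -3*(6 + 8)*4 = -3*14*4 = -42*4 = -168)
(38*41)*((10 + N)/(9 + 2)) = (38*41)*((10 - 168)/(9 + 2)) = 1558*(-158/11) = -246164/11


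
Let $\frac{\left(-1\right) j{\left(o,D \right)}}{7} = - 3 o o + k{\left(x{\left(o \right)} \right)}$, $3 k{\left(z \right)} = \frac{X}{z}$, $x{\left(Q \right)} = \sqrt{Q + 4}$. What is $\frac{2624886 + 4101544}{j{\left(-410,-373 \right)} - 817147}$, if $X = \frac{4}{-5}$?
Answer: $\frac{119071387121829750}{48024743720863781} + \frac{201792900 i \sqrt{406}}{48024743720863781} \approx 2.4794 + 8.4665 \cdot 10^{-8} i$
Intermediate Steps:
$X = - \frac{4}{5}$ ($X = 4 \left(- \frac{1}{5}\right) = - \frac{4}{5} \approx -0.8$)
$x{\left(Q \right)} = \sqrt{4 + Q}$
$k{\left(z \right)} = - \frac{4}{15 z}$ ($k{\left(z \right)} = \frac{\left(- \frac{4}{5}\right) \frac{1}{z}}{3} = - \frac{4}{15 z}$)
$j{\left(o,D \right)} = 21 o^{2} + \frac{28}{15 \sqrt{4 + o}}$ ($j{\left(o,D \right)} = - 7 \left(- 3 o o - \frac{4}{15 \sqrt{4 + o}}\right) = - 7 \left(- 3 o^{2} - \frac{4}{15 \sqrt{4 + o}}\right) = 21 o^{2} + \frac{28}{15 \sqrt{4 + o}}$)
$\frac{2624886 + 4101544}{j{\left(-410,-373 \right)} - 817147} = \frac{2624886 + 4101544}{\left(21 \left(-410\right)^{2} + \frac{28}{15 \sqrt{4 - 410}}\right) - 817147} = \frac{6726430}{\left(21 \cdot 168100 + \frac{28}{15 i \sqrt{406}}\right) - 817147} = \frac{6726430}{\left(3530100 + \frac{28 \left(- \frac{i \sqrt{406}}{406}\right)}{15}\right) - 817147} = \frac{6726430}{\left(3530100 - \frac{2 i \sqrt{406}}{435}\right) - 817147} = \frac{6726430}{2712953 - \frac{2 i \sqrt{406}}{435}}$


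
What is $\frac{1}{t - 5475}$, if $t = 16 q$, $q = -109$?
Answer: $- \frac{1}{7219} \approx -0.00013852$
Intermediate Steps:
$t = -1744$ ($t = 16 \left(-109\right) = -1744$)
$\frac{1}{t - 5475} = \frac{1}{-1744 - 5475} = \frac{1}{-7219} = - \frac{1}{7219}$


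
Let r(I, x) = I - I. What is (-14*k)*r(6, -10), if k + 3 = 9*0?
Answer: 0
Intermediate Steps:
k = -3 (k = -3 + 9*0 = -3 + 0 = -3)
r(I, x) = 0
(-14*k)*r(6, -10) = -14*(-3)*0 = 42*0 = 0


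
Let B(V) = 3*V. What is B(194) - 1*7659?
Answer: -7077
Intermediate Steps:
B(194) - 1*7659 = 3*194 - 1*7659 = 582 - 7659 = -7077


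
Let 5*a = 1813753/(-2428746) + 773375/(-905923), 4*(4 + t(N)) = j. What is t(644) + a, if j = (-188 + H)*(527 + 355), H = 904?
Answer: 1736813238145411691/11001284312790 ≈ 1.5787e+5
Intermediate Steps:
j = 631512 (j = (-188 + 904)*(527 + 355) = 716*882 = 631512)
t(N) = 157874 (t(N) = -4 + (1/4)*631512 = -4 + 157878 = 157874)
a = -3521451996769/11001284312790 (a = (1813753/(-2428746) + 773375/(-905923))/5 = (1813753*(-1/2428746) + 773375*(-1/905923))/5 = (-1813753/2428746 - 773375/905923)/5 = (1/5)*(-3521451996769/2200256862558) = -3521451996769/11001284312790 ≈ -0.32009)
t(644) + a = 157874 - 3521451996769/11001284312790 = 1736813238145411691/11001284312790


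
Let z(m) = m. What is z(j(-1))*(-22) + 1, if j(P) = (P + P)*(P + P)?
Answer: -87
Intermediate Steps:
j(P) = 4*P² (j(P) = (2*P)*(2*P) = 4*P²)
z(j(-1))*(-22) + 1 = (4*(-1)²)*(-22) + 1 = (4*1)*(-22) + 1 = 4*(-22) + 1 = -88 + 1 = -87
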